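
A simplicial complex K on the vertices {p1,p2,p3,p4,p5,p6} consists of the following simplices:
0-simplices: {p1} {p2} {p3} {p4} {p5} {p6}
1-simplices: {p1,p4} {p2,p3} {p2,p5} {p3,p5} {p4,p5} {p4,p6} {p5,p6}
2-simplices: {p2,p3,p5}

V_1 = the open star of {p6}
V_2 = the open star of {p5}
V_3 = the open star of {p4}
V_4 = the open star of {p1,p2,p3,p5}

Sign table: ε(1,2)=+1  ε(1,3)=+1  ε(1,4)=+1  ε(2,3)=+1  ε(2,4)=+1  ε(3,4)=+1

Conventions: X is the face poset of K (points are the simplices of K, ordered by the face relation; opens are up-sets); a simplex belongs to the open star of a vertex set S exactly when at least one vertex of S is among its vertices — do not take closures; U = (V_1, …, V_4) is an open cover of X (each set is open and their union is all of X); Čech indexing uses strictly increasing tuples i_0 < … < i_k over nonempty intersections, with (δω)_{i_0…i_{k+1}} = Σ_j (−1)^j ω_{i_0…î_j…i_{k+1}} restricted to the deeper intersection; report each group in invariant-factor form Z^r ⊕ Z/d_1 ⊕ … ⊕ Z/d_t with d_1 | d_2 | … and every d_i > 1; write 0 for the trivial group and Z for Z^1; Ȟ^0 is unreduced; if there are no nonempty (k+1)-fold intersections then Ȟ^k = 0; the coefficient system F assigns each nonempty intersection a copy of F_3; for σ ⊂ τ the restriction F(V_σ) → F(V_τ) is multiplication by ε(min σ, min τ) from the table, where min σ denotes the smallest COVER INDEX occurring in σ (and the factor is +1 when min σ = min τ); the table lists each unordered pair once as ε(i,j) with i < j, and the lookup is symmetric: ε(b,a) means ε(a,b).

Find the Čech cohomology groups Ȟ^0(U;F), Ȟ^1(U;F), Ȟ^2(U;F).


nerve simplices:
  V1={{p6},{p4,p6},{p5,p6}} V2={{p5},{p2,p5},{p3,p5},{p4,p5},{p5,p6},{p2,p3,p5}} V3={{p4},{p1,p4},{p4,p5},{p4,p6}} V4={{p1},{p2},{p3},{p5},{p1,p4},{p2,p3},{p2,p5},{p3,p5},{p4,p5},{p5,p6},{p2,p3,p5}}
  V12={{p5,p6}} V13={{p4,p6}} V14={{p5,p6}} V23={{p4,p5}} V24={{p5},{p2,p5},{p3,p5},{p4,p5},{p5,p6},{p2,p3,p5}} V34={{p1,p4},{p4,p5}}
  V124={{p5,p6}} V234={{p4,p5}}
C dims 4,6,2; δ0: rk_F3 3; δ1: rk_F3 2
degree 0: 4−3−0 = 1 → Ȟ^0 ≅ Z/3
degree 1: 6−2−3 = 1 → Ȟ^1 ≅ Z/3
degree 2: 2−0−2 = 0 → Ȟ^2 ≅ 0

Ȟ^0 ≅ Z/3,  Ȟ^1 ≅ Z/3,  Ȟ^2 ≅ 0


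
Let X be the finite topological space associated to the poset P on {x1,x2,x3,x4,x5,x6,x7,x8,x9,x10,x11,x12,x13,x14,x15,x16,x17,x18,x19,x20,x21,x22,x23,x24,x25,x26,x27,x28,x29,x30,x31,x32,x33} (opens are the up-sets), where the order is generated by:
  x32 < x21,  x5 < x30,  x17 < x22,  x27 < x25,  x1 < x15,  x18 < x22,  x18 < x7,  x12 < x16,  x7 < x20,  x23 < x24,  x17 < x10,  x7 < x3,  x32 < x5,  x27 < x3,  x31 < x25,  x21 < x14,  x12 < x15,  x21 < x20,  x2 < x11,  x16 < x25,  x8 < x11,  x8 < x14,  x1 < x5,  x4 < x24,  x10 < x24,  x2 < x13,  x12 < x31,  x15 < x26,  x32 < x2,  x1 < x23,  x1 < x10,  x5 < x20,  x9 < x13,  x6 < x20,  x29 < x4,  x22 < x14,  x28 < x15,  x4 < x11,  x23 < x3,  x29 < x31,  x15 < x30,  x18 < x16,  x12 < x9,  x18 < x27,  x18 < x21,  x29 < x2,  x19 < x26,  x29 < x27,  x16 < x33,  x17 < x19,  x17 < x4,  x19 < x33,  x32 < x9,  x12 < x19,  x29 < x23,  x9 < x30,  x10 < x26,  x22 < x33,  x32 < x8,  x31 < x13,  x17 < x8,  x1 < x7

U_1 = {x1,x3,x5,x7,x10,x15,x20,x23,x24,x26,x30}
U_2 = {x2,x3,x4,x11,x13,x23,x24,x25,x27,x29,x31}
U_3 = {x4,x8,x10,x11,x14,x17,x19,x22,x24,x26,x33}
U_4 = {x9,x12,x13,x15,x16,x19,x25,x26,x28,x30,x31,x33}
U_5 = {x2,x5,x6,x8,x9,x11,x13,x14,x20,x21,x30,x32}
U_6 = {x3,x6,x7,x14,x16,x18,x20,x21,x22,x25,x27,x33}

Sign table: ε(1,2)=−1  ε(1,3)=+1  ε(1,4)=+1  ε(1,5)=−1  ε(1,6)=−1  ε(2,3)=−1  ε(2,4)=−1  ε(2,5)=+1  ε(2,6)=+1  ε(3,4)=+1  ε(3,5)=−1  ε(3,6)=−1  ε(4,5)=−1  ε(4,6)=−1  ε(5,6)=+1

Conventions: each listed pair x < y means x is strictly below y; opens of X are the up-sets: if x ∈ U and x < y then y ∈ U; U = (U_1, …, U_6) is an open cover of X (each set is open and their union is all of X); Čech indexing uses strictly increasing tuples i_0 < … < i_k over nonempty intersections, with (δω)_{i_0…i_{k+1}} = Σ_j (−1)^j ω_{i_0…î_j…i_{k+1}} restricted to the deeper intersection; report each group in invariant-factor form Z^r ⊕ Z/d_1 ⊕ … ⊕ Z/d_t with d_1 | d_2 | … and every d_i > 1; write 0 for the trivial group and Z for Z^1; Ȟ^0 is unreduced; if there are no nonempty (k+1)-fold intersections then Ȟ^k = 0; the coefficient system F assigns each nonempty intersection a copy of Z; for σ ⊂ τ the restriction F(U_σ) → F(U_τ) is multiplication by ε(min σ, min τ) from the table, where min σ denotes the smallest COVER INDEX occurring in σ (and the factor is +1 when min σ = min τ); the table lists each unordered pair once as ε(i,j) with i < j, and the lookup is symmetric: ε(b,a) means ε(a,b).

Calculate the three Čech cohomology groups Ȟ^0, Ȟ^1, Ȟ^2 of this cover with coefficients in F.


Ȟ^0(U;F) ≅ Z, Ȟ^1(U;F) ≅ 0 and Ȟ^2(U;F) ≅ Z/2

cover nerve:
  U12={x3,x23,x24} U13={x10,x24,x26} U14={x15,x26,x30} U15={x5,x20,x30} U16={x3,x7,x20} U23={x4,x11,x24} U24={x13,x25,x31} U25={x2,x11,x13} U26={x3,x25,x27} U34={x19,x26,x33} U35={x8,x11,x14} U36={x14,x22,x33} U45={x9,x13,x30} U46={x16,x25,x33} U56={x6,x14,x20,x21}
  U123={x24} U126={x3} U134={x26} U145={x30} U156={x20} U235={x11} U245={x13} U246={x25} U346={x33} U356={x14}
C dims 6,15,10; δ0: rk 5, SNF 1^5; δ1: rk 10, SNF 1^9·2
Ȟ^0: (6−5)−0=1 ⇒ Z
Ȟ^1: (15−10)−5=0 ⇒ 0
Ȟ^2: (10−0)−10=0 plus torsion [2] ⇒ Z/2


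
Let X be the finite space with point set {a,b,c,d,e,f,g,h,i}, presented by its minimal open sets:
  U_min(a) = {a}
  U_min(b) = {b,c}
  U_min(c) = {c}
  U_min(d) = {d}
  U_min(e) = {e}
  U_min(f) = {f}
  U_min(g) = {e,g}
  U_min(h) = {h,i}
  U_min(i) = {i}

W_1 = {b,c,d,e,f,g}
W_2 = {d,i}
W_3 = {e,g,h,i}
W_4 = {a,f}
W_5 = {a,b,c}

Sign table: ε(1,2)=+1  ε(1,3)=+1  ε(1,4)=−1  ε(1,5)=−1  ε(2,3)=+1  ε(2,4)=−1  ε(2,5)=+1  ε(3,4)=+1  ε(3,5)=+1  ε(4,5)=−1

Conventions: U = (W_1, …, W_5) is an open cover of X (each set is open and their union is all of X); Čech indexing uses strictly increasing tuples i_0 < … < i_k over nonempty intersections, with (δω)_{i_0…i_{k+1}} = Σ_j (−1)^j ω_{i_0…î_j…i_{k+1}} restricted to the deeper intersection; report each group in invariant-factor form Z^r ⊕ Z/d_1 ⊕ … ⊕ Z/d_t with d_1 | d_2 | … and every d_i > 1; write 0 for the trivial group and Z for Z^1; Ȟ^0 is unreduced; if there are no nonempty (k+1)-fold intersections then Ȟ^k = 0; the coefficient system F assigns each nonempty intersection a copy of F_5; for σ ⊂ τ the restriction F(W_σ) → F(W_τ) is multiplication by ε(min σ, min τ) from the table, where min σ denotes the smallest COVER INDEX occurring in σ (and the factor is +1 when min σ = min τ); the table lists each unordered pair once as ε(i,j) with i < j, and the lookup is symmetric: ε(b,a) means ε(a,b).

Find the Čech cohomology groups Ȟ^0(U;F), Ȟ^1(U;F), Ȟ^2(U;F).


nonempty overlaps:
  W12={d} W13={e,g} W14={f} W15={b,c} W23={i} W45={a}
C dims 5,6; δ0: rk_F5 5
degree 0: 5−5−0 = 0 → Ȟ^0 ≅ 0
degree 1: 6−0−5 = 1 → Ȟ^1 ≅ Z/5
degree 2: 0−0−0 = 0 → Ȟ^2 ≅ 0

Ȟ^0 ≅ 0, Ȟ^1 ≅ Z/5 and Ȟ^2 ≅ 0


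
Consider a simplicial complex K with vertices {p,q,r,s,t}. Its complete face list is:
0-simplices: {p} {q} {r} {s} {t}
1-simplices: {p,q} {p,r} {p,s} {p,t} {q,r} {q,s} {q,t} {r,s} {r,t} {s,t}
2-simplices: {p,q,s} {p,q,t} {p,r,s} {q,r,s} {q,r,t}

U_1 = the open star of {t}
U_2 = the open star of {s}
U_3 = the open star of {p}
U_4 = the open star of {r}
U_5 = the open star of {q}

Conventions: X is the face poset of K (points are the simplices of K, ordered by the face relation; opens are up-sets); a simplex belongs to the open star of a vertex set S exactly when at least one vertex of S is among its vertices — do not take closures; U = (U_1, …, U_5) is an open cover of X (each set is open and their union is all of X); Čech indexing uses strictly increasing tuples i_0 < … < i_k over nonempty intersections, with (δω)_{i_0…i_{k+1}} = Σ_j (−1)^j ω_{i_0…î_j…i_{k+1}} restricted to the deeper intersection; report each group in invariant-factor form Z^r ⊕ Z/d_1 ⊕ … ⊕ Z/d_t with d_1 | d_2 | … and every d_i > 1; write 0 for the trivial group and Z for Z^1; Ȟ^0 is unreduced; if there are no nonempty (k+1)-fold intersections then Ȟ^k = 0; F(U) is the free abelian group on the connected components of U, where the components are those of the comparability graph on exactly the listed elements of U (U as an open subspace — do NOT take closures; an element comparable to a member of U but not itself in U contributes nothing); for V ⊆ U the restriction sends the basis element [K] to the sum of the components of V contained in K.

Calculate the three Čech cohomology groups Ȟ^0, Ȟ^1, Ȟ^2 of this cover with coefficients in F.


Ȟ^0 ≅ Z, Ȟ^1 ≅ Z, Ȟ^2 ≅ 0

nonempty overlaps:
  U1={{t},{p,t},{q,t},{r,t},{s,t},{p,q,t},{q,r,t}} U2={{s},{p,s},{q,s},{r,s},{s,t},{p,q,s},{p,r,s},{q,r,s}} U3={{p},{p,q},{p,r},{p,s},{p,t},{p,q,s},{p,q,t},{p,r,s}} U4={{r},{p,r},{q,r},{r,s},{r,t},{p,r,s},{q,r,s},{q,r,t}} U5={{q},{p,q},{q,r},{q,s},{q,t},{p,q,s},{p,q,t},{q,r,s},{q,r,t}}
  U12={{s,t}} U13={{p,t},{p,q,t}} U14={{r,t},{q,r,t}} U15={{q,t},{p,q,t},{q,r,t}} U23={{p,s},{p,q,s},{p,r,s}} U24={{r,s},{p,r,s},{q,r,s}} U25={{q,s},{p,q,s},{q,r,s}} U34={{p,r},{p,r,s}} U35={{p,q},{p,q,s},{p,q,t}} U45={{q,r},{q,r,s},{q,r,t}}
  U135={{p,q,t}} U145={{q,r,t}} U234={{p,r,s}} U235={{p,q,s}} U245={{q,r,s}}
components per intersection:
  U1: {{t},{p,t},{q,t},{r,t},{s,t},{p,q,t},{q,r,t}}
  U2: {{s},{p,s},{q,s},{r,s},{s,t},{p,q,s},{p,r,s},{q,r,s}}
  U3: {{p},{p,q},{p,r},{p,s},{p,t},{p,q,s},{p,q,t},{p,r,s}}
  U4: {{r},{p,r},{q,r},{r,s},{r,t},{p,r,s},{q,r,s},{q,r,t}}
  U5: {{q},{p,q},{q,r},{q,s},{q,t},{p,q,s},{p,q,t},{q,r,s},{q,r,t}}
  U12: {{s,t}}
  U13: {{p,t},{p,q,t}}
  U14: {{r,t},{q,r,t}}
  U15: {{q,t},{p,q,t},{q,r,t}}
  U23: {{p,s},{p,q,s},{p,r,s}}
  U24: {{r,s},{p,r,s},{q,r,s}}
  U25: {{q,s},{p,q,s},{q,r,s}}
  U34: {{p,r},{p,r,s}}
  U35: {{p,q},{p,q,s},{p,q,t}}
  U45: {{q,r},{q,r,s},{q,r,t}}
  U135: {{p,q,t}}
  U145: {{q,r,t}}
  U234: {{p,r,s}}
  U235: {{p,q,s}}
  U245: {{q,r,s}}
C dims 5,10,5; δ0: rk 4, SNF 1^4; δ1: rk 5, SNF 1^5
degree 0: 5−4−0 = 1 → Ȟ^0 ≅ Z
degree 1: 10−5−4 = 1 → Ȟ^1 ≅ Z
degree 2: 5−0−5 = 0 → Ȟ^2 ≅ 0


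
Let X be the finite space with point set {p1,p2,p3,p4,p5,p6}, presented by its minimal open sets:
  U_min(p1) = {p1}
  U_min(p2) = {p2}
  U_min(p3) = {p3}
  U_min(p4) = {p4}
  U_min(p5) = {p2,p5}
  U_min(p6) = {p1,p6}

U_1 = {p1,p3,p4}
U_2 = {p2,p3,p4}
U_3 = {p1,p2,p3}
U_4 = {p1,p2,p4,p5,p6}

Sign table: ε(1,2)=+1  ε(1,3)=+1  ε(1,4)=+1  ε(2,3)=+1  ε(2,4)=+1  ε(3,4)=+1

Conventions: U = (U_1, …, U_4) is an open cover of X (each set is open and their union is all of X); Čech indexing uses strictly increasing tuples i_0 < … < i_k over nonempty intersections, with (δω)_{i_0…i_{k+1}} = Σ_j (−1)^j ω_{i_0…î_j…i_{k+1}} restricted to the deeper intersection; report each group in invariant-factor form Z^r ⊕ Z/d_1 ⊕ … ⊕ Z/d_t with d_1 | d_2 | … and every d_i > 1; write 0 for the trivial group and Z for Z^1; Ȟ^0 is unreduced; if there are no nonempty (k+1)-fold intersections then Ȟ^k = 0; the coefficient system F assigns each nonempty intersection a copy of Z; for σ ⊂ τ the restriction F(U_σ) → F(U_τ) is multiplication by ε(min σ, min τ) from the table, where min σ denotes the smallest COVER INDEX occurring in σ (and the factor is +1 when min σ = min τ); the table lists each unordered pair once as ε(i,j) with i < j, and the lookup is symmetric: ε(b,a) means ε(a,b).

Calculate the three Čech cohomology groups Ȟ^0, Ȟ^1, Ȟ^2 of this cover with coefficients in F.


cover nerve:
  U12={p3,p4} U13={p1,p3} U14={p1,p4} U23={p2,p3} U24={p2,p4} U34={p1,p2}
  U123={p3} U124={p4} U134={p1} U234={p2}
C dims 4,6,4; δ0: rk 3, SNF 1^3; δ1: rk 3, SNF 1^3
Ȟ^0: (4−3)−0=1 ⇒ Z
Ȟ^1: (6−3)−3=0 ⇒ 0
Ȟ^2: (4−0)−3=1 ⇒ Z

Ȟ^0 ≅ Z, Ȟ^1 ≅ 0, Ȟ^2 ≅ Z


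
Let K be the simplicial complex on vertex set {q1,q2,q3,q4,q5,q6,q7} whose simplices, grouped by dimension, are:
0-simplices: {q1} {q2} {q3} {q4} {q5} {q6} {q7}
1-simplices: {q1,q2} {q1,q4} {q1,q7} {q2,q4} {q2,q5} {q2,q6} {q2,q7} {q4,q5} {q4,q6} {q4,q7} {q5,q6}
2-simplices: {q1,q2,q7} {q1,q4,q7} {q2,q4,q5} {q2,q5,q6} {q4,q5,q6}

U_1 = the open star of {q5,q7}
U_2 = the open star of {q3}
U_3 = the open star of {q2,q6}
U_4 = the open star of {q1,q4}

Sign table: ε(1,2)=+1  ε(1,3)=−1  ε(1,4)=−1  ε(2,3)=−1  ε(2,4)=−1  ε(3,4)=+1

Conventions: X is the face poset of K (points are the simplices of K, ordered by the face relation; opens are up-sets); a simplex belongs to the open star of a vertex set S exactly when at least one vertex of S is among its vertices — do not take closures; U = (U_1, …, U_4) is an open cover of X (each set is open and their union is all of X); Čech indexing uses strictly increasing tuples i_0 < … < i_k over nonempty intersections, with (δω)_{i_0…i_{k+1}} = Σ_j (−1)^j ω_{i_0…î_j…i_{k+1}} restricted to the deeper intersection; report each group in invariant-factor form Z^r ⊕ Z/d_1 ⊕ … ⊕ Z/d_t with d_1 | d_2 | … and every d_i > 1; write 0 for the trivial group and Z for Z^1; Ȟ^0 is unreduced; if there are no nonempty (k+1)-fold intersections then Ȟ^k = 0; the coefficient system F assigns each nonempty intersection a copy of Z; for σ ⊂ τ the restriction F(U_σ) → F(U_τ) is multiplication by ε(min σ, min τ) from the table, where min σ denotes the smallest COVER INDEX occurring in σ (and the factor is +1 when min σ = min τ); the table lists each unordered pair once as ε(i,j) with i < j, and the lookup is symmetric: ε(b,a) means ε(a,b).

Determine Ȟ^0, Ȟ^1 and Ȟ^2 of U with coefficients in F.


Ȟ^0 ≅ Z^2,  Ȟ^1 ≅ 0,  Ȟ^2 ≅ 0

nonempty overlaps:
  U1={{q5},{q7},{q1,q7},{q2,q5},{q2,q7},{q4,q5},{q4,q7},{q5,q6},{q1,q2,q7},{q1,q4,q7},{q2,q4,q5},{q2,q5,q6},{q4,q5,q6}} U2={{q3}} U3={{q2},{q6},{q1,q2},{q2,q4},{q2,q5},{q2,q6},{q2,q7},{q4,q6},{q5,q6},{q1,q2,q7},{q2,q4,q5},{q2,q5,q6},{q4,q5,q6}} U4={{q1},{q4},{q1,q2},{q1,q4},{q1,q7},{q2,q4},{q4,q5},{q4,q6},{q4,q7},{q1,q2,q7},{q1,q4,q7},{q2,q4,q5},{q4,q5,q6}}
  U13={{q2,q5},{q2,q7},{q5,q6},{q1,q2,q7},{q2,q4,q5},{q2,q5,q6},{q4,q5,q6}} U14={{q1,q7},{q4,q5},{q4,q7},{q1,q2,q7},{q1,q4,q7},{q2,q4,q5},{q4,q5,q6}} U34={{q1,q2},{q2,q4},{q4,q6},{q1,q2,q7},{q2,q4,q5},{q4,q5,q6}}
  U134={{q1,q2,q7},{q2,q4,q5},{q4,q5,q6}}
C dims 4,3,1; δ0: rk 2, SNF 1^2; δ1: rk 1, SNF 1^1
degree 0: 4−2−0 = 2 → Ȟ^0 ≅ Z^2
degree 1: 3−1−2 = 0 → Ȟ^1 ≅ 0
degree 2: 1−0−1 = 0 → Ȟ^2 ≅ 0


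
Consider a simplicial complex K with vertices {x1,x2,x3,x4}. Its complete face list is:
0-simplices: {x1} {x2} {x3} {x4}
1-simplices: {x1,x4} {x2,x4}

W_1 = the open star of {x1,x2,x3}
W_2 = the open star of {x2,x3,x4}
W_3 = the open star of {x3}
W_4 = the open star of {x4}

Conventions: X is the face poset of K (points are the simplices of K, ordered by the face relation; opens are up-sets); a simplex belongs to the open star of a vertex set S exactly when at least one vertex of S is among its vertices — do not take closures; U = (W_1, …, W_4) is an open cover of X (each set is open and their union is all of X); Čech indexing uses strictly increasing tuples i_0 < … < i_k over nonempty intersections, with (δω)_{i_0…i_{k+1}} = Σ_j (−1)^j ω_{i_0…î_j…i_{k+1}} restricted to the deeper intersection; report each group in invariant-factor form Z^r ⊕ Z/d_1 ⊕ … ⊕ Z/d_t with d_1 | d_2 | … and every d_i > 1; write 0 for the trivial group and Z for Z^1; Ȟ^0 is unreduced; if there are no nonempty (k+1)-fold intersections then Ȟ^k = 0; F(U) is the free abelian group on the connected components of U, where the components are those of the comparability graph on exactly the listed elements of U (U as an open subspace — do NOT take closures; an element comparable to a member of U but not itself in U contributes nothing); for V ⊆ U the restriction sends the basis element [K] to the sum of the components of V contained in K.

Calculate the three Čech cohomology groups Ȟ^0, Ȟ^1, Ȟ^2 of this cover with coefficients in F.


Ȟ^0 ≅ Z^2; Ȟ^1 ≅ 0; Ȟ^2 ≅ 0

nerve of the cover:
  W1={{x1},{x2},{x3},{x1,x4},{x2,x4}} W2={{x2},{x3},{x4},{x1,x4},{x2,x4}} W3={{x3}} W4={{x4},{x1,x4},{x2,x4}}
  W12={{x2},{x3},{x1,x4},{x2,x4}} W13={{x3}} W14={{x1,x4},{x2,x4}} W23={{x3}} W24={{x4},{x1,x4},{x2,x4}}
  W123={{x3}} W124={{x1,x4},{x2,x4}}
components per intersection:
  W1: {{x1},{x1,x4}} {{x2},{x2,x4}} {{x3}}
  W2: {{x2},{x4},{x1,x4},{x2,x4}} {{x3}}
  W3: {{x3}}
  W4: {{x4},{x1,x4},{x2,x4}}
  W12: {{x2},{x2,x4}} {{x3}} {{x1,x4}}
  W13: {{x3}}
  W14: {{x1,x4}} {{x2,x4}}
  W23: {{x3}}
  W24: {{x4},{x1,x4},{x2,x4}}
  W123: {{x3}}
  W124: {{x1,x4}} {{x2,x4}}
C dims 7,8,3; δ0: rk 5, SNF 1^5; δ1: rk 3, SNF 1^3
Ȟ^0 = (7 − 5) − 0 = 2, so Ȟ^0 ≅ Z^2
Ȟ^1 = (8 − 3) − 5 = 0, so Ȟ^1 ≅ 0
Ȟ^2 = (3 − 0) − 3 = 0, so Ȟ^2 ≅ 0


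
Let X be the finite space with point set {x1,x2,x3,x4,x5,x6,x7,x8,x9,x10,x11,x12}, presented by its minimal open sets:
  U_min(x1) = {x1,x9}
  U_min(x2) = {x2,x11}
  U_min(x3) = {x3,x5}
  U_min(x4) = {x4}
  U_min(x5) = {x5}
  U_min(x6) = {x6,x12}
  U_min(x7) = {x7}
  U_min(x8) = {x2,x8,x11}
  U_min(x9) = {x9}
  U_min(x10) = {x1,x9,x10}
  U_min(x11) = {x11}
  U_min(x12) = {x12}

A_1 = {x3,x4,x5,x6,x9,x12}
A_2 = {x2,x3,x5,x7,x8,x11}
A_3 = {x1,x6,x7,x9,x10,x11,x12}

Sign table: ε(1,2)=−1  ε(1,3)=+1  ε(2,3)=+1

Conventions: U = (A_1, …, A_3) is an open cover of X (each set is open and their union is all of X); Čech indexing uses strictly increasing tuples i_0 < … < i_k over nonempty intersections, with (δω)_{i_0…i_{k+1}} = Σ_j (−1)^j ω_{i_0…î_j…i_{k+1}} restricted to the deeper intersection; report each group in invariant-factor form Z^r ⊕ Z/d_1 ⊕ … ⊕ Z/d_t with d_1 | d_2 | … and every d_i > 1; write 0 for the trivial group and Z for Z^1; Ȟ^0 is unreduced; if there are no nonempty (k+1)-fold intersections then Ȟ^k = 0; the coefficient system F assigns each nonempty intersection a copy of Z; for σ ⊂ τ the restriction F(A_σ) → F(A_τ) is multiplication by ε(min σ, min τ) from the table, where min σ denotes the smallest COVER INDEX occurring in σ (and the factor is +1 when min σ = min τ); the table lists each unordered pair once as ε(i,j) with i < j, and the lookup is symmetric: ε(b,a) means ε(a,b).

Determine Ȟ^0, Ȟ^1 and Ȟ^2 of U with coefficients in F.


nonempty intersections:
  A12={x3,x5} A13={x6,x9,x12} A23={x7,x11}
C dims 3,3; δ0: rk 3, SNF 1^2·2
Ȟ^0: (3−3)−0=0 ⇒ 0
Ȟ^1: (3−0)−3=0 plus torsion [2] ⇒ Z/2
Ȟ^2: (0−0)−0=0 ⇒ 0

Ȟ^0 ≅ 0, Ȟ^1 ≅ Z/2 and Ȟ^2 ≅ 0


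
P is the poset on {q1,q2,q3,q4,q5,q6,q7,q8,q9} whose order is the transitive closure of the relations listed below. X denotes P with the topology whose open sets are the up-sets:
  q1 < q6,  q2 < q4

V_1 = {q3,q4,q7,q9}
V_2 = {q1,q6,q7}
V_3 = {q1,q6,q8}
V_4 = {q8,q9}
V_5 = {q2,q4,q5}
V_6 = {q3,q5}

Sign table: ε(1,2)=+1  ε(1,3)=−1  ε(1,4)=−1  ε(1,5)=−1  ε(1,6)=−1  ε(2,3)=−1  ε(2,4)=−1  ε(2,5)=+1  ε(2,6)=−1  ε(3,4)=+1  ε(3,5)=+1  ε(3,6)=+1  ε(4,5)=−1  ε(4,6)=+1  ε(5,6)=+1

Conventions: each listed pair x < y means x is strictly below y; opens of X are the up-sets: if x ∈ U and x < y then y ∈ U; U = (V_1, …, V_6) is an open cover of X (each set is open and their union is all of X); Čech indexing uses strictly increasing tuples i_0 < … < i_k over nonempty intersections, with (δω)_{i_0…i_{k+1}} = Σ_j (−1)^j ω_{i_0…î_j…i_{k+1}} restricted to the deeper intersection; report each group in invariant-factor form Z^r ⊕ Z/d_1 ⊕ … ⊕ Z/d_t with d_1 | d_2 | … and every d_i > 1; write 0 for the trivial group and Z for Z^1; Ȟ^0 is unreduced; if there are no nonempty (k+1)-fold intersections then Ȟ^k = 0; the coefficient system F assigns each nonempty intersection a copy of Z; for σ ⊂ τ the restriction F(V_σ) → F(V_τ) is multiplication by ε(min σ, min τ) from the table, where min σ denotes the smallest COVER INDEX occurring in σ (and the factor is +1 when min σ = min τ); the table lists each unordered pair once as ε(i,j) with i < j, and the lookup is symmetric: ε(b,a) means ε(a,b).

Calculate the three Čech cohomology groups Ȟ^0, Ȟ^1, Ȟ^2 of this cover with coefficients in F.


Ȟ^0 = Z, Ȟ^1 = Z^2 and Ȟ^2 = 0

intersection data:
  V12={q7} V14={q9} V15={q4} V16={q3} V23={q1,q6} V34={q8} V56={q5}
C dims 6,7; δ0: rk 5, SNF 1^5
Ȟ^0 = (6 − 5) − 0 = 1, so Ȟ^0 ≅ Z
Ȟ^1 = (7 − 0) − 5 = 2, so Ȟ^1 ≅ Z^2
Ȟ^2 = (0 − 0) − 0 = 0, so Ȟ^2 ≅ 0


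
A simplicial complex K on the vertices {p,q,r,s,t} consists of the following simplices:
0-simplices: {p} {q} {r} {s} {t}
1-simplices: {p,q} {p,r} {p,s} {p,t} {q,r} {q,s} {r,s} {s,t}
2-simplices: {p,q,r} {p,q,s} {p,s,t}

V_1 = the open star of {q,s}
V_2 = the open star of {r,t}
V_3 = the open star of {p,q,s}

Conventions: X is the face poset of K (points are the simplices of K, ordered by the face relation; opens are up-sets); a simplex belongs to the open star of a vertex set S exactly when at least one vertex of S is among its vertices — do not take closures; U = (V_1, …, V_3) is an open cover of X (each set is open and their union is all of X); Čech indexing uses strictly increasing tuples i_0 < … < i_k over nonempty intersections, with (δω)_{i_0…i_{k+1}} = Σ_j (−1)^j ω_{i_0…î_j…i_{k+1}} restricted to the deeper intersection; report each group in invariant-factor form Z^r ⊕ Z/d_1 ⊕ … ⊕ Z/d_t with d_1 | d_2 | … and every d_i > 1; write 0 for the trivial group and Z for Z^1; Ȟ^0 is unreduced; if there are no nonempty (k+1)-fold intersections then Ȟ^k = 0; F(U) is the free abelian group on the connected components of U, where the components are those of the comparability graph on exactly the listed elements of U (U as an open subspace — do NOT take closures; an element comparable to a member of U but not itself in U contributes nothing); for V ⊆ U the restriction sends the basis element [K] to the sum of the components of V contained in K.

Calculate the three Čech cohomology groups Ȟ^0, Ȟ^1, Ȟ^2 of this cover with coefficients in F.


Ȟ^0 ≅ Z,  Ȟ^1 ≅ Z,  Ȟ^2 ≅ 0

nonempty intersections:
  V1={{q},{s},{p,q},{p,s},{q,r},{q,s},{r,s},{s,t},{p,q,r},{p,q,s},{p,s,t}} V2={{r},{t},{p,r},{p,t},{q,r},{r,s},{s,t},{p,q,r},{p,s,t}} V3={{p},{q},{s},{p,q},{p,r},{p,s},{p,t},{q,r},{q,s},{r,s},{s,t},{p,q,r},{p,q,s},{p,s,t}}
  V12={{q,r},{r,s},{s,t},{p,q,r},{p,s,t}} V13={{q},{s},{p,q},{p,s},{q,r},{q,s},{r,s},{s,t},{p,q,r},{p,q,s},{p,s,t}} V23={{p,r},{p,t},{q,r},{r,s},{s,t},{p,q,r},{p,s,t}}
  V123={{q,r},{r,s},{s,t},{p,q,r},{p,s,t}}
components per intersection:
  V1: {{q},{s},{p,q},{p,s},{q,r},{q,s},{r,s},{s,t},{p,q,r},{p,q,s},{p,s,t}}
  V2: {{r},{p,r},{q,r},{r,s},{p,q,r}} {{t},{p,t},{s,t},{p,s,t}}
  V3: {{p},{q},{s},{p,q},{p,r},{p,s},{p,t},{q,r},{q,s},{r,s},{s,t},{p,q,r},{p,q,s},{p,s,t}}
  V12: {{q,r},{p,q,r}} {{r,s}} {{s,t},{p,s,t}}
  V13: {{q},{s},{p,q},{p,s},{q,r},{q,s},{r,s},{s,t},{p,q,r},{p,q,s},{p,s,t}}
  V23: {{p,r},{q,r},{p,q,r}} {{p,t},{s,t},{p,s,t}} {{r,s}}
  V123: {{q,r},{p,q,r}} {{r,s}} {{s,t},{p,s,t}}
C dims 4,7,3; δ0: rk 3, SNF 1^3; δ1: rk 3, SNF 1^3
Ȟ^0: (4−3)−0=1 ⇒ Z
Ȟ^1: (7−3)−3=1 ⇒ Z
Ȟ^2: (3−0)−3=0 ⇒ 0


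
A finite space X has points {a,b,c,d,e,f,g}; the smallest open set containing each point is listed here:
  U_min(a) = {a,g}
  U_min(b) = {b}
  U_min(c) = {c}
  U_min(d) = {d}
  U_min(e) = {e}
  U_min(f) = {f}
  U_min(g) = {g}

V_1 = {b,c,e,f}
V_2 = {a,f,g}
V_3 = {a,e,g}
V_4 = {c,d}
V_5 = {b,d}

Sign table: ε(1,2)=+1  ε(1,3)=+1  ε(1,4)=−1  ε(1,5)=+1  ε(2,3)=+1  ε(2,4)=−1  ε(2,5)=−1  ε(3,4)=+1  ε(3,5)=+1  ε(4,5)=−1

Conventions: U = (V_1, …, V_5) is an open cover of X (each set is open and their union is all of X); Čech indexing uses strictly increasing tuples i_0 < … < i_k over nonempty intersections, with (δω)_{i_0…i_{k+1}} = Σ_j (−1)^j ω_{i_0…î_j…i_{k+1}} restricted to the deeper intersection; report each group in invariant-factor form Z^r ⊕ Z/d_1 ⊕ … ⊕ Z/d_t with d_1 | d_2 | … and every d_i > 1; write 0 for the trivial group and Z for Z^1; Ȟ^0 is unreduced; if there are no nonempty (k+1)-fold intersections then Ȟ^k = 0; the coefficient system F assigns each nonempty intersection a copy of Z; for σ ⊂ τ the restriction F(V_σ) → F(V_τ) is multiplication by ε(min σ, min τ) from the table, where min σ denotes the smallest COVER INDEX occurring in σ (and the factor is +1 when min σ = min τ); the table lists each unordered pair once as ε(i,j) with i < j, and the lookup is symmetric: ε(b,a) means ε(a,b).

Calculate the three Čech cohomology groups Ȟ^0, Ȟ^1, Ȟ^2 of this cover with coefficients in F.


Ȟ^0(U;F) ≅ Z,  Ȟ^1(U;F) ≅ Z^2,  Ȟ^2(U;F) ≅ 0

intersection data:
  V12={f} V13={e} V14={c} V15={b} V23={a,g} V45={d}
C dims 5,6; δ0: rk 4, SNF 1^4
Ȟ^0 = (5 − 4) − 0 = 1, so Ȟ^0 ≅ Z
Ȟ^1 = (6 − 0) − 4 = 2, so Ȟ^1 ≅ Z^2
Ȟ^2 = (0 − 0) − 0 = 0, so Ȟ^2 ≅ 0


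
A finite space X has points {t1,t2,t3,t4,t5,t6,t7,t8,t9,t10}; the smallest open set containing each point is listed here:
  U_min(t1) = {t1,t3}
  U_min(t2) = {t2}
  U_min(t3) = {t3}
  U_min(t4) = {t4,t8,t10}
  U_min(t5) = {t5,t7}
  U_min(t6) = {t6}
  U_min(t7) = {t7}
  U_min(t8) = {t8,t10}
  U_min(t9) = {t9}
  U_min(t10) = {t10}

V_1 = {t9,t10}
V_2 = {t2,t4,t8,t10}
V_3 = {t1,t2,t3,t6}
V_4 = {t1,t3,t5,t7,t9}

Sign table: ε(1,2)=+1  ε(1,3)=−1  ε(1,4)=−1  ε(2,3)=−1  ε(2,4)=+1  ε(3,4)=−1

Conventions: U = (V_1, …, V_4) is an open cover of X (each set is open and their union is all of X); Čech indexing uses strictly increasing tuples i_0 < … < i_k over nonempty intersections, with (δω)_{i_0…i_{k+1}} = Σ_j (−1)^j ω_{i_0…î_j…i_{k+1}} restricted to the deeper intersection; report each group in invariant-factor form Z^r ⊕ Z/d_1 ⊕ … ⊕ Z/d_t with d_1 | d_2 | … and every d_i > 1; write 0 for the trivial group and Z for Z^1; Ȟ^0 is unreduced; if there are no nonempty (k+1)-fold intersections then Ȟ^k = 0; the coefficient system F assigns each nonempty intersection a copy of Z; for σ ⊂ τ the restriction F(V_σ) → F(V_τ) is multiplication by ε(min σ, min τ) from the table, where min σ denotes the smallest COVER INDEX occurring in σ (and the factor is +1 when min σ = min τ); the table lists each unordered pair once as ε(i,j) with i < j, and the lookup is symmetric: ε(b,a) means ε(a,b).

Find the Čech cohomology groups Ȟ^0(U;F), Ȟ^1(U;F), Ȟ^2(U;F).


Ȟ^0 = 0,  Ȟ^1 = Z/2,  Ȟ^2 = 0

intersection data:
  V12={t10} V14={t9} V23={t2} V34={t1,t3}
C dims 4,4; δ0: rk 4, SNF 1^3·2
Ȟ^0 = (4 − 4) − 0 = 0, so Ȟ^0 ≅ 0
Ȟ^1 = (4 − 0) − 4 = 0 plus torsion [2], so Ȟ^1 ≅ Z/2
Ȟ^2 = (0 − 0) − 0 = 0, so Ȟ^2 ≅ 0


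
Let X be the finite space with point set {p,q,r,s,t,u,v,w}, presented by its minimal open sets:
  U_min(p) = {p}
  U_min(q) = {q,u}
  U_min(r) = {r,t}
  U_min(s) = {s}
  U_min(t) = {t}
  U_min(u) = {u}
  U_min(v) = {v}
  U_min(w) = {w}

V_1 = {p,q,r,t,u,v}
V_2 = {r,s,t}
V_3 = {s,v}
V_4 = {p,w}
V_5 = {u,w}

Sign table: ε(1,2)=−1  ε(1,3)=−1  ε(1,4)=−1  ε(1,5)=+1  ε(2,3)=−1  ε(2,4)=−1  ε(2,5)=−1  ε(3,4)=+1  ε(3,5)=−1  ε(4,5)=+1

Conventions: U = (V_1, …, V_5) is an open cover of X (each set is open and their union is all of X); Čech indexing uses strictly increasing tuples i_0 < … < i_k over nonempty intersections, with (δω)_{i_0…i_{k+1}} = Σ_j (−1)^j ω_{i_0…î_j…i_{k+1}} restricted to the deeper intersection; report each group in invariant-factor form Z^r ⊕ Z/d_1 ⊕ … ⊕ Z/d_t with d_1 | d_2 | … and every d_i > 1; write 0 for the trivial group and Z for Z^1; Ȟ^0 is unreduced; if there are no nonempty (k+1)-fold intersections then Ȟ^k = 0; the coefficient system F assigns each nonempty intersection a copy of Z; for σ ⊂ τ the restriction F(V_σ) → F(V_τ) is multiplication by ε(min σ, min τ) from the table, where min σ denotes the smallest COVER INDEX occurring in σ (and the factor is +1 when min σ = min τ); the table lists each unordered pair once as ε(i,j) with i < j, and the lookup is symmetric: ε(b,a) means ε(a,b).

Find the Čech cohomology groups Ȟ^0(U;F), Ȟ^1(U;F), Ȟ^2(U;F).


Ȟ^0 ≅ 0; Ȟ^1 ≅ Z ⊕ Z/2; Ȟ^2 ≅ 0

intersection data:
  V12={r,t} V13={v} V14={p} V15={u} V23={s} V45={w}
C dims 5,6; δ0: rk 5, SNF 1^4·2
Ȟ^0 = (5 − 5) − 0 = 0, so Ȟ^0 ≅ 0
Ȟ^1 = (6 − 0) − 5 = 1 plus torsion [2], so Ȟ^1 ≅ Z ⊕ Z/2
Ȟ^2 = (0 − 0) − 0 = 0, so Ȟ^2 ≅ 0


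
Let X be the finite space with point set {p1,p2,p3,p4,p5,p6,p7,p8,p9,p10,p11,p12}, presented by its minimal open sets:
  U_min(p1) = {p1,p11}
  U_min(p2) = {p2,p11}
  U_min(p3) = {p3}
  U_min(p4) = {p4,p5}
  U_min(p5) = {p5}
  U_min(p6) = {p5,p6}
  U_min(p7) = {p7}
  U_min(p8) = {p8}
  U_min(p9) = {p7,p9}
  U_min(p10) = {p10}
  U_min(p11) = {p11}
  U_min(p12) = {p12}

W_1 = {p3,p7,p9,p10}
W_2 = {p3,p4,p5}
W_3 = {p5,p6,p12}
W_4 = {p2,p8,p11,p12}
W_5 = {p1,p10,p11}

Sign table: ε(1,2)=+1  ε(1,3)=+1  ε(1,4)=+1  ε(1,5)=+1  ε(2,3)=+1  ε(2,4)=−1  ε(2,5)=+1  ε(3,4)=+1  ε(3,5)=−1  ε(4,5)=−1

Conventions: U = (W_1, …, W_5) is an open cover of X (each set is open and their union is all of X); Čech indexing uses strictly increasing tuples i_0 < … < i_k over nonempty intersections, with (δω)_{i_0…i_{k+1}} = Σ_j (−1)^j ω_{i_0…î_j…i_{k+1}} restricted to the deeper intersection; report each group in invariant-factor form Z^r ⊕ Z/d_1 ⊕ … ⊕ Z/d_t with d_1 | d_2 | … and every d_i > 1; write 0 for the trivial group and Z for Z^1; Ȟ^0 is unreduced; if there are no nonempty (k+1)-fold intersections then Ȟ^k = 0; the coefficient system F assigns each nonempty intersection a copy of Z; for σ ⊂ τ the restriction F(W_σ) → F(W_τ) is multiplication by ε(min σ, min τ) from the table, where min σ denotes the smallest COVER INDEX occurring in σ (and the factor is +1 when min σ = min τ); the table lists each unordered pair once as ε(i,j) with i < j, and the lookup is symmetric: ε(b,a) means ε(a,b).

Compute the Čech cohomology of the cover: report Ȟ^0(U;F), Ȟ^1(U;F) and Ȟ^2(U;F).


cover nerve:
  W12={p3} W15={p10} W23={p5} W34={p12} W45={p11}
C dims 5,5; δ0: rk 5, SNF 1^4·2
Ȟ^0: (5−5)−0=0 ⇒ 0
Ȟ^1: (5−0)−5=0 plus torsion [2] ⇒ Z/2
Ȟ^2: (0−0)−0=0 ⇒ 0

Ȟ^0 ≅ 0,  Ȟ^1 ≅ Z/2,  Ȟ^2 ≅ 0


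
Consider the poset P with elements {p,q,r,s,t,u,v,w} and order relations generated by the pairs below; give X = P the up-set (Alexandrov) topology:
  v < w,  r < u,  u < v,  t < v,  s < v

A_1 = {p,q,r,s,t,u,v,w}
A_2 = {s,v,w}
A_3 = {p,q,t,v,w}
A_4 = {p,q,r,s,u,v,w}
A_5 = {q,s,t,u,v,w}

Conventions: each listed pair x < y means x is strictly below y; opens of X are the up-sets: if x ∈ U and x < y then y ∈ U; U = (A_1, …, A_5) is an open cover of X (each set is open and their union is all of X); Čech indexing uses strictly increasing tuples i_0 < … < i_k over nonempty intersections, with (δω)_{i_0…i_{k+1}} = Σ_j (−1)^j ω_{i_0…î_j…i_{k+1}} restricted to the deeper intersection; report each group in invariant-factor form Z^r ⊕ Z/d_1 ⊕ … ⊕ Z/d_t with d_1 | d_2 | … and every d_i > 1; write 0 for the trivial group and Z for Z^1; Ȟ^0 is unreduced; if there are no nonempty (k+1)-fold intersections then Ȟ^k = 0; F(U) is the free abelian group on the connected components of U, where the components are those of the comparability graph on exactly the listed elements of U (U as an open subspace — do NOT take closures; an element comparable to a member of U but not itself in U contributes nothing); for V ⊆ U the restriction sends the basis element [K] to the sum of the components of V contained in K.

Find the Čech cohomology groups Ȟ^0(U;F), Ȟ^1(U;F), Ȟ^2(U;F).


Ȟ^0 ≅ Z^3, Ȟ^1 ≅ 0 and Ȟ^2 ≅ 0

nerve of the cover:
  A12={s,v,w} A13={p,q,t,v,w} A14={p,q,r,s,u,v,w} A15={q,s,t,u,v,w} A23={v,w} A24={s,v,w} A25={s,v,w} A34={p,q,v,w} A35={q,t,v,w} A45={q,s,u,v,w}
  A123={v,w} A124={s,v,w} A125={s,v,w} A134={p,q,v,w} A135={q,t,v,w} A145={q,s,u,v,w} A234={v,w} A235={v,w} A245={s,v,w} A345={q,v,w}
  A1234={v,w} A1235={v,w} A1245={s,v,w} A1345={q,v,w} A2345={v,w}
  A12345={v,w}
components per intersection:
  A1: {p} {q} {r,s,t,u,v,w}
  A2: {s,v,w}
  A3: {p} {q} {t,v,w}
  A4: {p} {q} {r,s,u,v,w}
  A5: {q} {s,t,u,v,w}
  A12: {s,v,w}
  A13: {p} {q} {t,v,w}
  A14: {p} {q} {r,s,u,v,w}
  A15: {q} {s,t,u,v,w}
  A23: {v,w}
  A24: {s,v,w}
  A25: {s,v,w}
  A34: {p} {q} {v,w}
  A35: {q} {t,v,w}
  A45: {q} {s,u,v,w}
  A123: {v,w}
  A124: {s,v,w}
  A125: {s,v,w}
  A134: {p} {q} {v,w}
  A135: {q} {t,v,w}
  A145: {q} {s,u,v,w}
  A234: {v,w}
  A235: {v,w}
  A245: {s,v,w}
  A345: {q} {v,w}
  A1234: {v,w}
  A1235: {v,w}
  A1245: {s,v,w}
  A1345: {q} {v,w}
  A2345: {v,w}
  A12345: {v,w}
C dims 12,19,15,6; δ0: rk 9, SNF 1^9; δ1: rk 10, SNF 1^10; δ2: rk 5, SNF 1^5
Ȟ^0 = (12 − 9) − 0 = 3, so Ȟ^0 ≅ Z^3
Ȟ^1 = (19 − 10) − 9 = 0, so Ȟ^1 ≅ 0
Ȟ^2 = (15 − 5) − 10 = 0, so Ȟ^2 ≅ 0


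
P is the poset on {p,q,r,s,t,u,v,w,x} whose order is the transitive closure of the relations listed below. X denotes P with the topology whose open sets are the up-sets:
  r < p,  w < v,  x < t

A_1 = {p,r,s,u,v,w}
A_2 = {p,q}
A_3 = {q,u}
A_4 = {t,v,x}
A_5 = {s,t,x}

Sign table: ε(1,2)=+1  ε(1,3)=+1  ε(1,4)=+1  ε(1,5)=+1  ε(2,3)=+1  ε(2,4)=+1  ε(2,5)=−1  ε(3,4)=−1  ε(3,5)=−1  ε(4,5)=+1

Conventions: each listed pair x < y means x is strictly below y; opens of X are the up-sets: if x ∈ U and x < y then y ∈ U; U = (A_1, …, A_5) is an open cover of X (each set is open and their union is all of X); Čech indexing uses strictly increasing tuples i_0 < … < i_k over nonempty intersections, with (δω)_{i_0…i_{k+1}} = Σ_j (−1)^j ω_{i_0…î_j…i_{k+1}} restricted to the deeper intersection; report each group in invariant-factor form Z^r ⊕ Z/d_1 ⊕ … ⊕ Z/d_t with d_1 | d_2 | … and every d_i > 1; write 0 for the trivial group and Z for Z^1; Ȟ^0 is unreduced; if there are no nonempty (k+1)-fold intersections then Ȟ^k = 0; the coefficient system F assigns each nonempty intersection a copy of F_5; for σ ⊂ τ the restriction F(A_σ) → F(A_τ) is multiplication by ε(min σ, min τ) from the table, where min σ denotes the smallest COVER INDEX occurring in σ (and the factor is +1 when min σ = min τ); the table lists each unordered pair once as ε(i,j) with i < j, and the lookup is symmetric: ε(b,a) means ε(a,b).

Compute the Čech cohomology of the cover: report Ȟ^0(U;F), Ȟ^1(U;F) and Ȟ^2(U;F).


Ȟ^0 = Z/5,  Ȟ^1 = Z/5 ⊕ Z/5,  Ȟ^2 = 0

nonempty intersections:
  A12={p} A13={u} A14={v} A15={s} A23={q} A45={t,x}
C dims 5,6; δ0: rk_F5 4
Ȟ^0: (5−4)−0=1 ⇒ Z/5
Ȟ^1: (6−0)−4=2 ⇒ Z/5 ⊕ Z/5
Ȟ^2: (0−0)−0=0 ⇒ 0


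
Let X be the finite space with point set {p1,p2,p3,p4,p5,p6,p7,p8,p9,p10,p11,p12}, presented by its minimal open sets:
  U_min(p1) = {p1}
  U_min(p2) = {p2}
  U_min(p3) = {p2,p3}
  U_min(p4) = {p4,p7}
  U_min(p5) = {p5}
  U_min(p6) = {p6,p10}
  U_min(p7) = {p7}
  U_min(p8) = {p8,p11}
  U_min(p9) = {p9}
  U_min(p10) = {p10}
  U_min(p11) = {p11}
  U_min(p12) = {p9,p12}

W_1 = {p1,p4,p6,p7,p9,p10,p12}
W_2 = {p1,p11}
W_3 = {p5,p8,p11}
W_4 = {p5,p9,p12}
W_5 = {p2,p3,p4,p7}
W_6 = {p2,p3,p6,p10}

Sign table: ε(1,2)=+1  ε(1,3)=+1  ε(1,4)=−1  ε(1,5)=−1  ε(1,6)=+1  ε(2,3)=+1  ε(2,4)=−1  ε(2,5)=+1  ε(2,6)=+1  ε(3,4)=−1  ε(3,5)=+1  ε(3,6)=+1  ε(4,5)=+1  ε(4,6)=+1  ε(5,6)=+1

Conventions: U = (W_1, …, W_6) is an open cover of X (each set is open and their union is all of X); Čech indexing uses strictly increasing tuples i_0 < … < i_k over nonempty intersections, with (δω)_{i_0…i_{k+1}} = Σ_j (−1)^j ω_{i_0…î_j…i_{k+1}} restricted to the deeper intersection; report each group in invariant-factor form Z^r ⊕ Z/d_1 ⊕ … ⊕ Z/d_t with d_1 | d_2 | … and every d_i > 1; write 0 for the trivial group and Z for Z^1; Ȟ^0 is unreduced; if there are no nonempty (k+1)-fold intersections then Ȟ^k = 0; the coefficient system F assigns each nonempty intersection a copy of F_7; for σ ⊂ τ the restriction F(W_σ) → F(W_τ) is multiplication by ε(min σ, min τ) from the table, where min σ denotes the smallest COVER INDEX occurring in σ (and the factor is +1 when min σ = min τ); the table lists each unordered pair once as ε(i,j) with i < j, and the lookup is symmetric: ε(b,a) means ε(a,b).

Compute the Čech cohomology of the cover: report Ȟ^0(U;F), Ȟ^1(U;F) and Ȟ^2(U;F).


Ȟ^0 ≅ 0, Ȟ^1 ≅ Z/7, Ȟ^2 ≅ 0

intersection data:
  W12={p1} W14={p9,p12} W15={p4,p7} W16={p6,p10} W23={p11} W34={p5} W56={p2,p3}
C dims 6,7; δ0: rk_F7 6
Ȟ^0 = (6 − 6) − 0 = 0, so Ȟ^0 ≅ 0
Ȟ^1 = (7 − 0) − 6 = 1, so Ȟ^1 ≅ Z/7
Ȟ^2 = (0 − 0) − 0 = 0, so Ȟ^2 ≅ 0


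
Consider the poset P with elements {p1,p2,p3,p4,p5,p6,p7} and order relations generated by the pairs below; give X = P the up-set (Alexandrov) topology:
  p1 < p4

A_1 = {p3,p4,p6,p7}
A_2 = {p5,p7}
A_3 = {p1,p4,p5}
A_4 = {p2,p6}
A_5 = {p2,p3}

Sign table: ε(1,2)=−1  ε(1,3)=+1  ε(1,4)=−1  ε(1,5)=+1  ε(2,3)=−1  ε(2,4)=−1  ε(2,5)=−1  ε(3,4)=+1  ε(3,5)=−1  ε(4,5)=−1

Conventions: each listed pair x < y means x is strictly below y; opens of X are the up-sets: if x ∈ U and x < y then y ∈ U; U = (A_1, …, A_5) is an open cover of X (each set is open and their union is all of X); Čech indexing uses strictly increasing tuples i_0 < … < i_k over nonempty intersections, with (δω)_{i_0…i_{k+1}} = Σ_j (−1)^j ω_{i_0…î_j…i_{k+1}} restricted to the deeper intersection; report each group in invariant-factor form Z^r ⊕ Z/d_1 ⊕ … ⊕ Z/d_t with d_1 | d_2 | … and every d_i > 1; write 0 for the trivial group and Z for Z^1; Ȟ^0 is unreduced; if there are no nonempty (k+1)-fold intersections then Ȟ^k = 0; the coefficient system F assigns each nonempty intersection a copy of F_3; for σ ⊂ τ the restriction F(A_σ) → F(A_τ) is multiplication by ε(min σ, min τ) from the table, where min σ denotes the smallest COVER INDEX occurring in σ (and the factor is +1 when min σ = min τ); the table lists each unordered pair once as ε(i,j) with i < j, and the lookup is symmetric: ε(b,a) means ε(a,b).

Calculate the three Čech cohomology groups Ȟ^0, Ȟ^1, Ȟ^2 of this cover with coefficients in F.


Ȟ^0(U;F) ≅ Z/3, Ȟ^1(U;F) ≅ Z/3 ⊕ Z/3 and Ȟ^2(U;F) ≅ 0

nonempty overlaps:
  A12={p7} A13={p4} A14={p6} A15={p3} A23={p5} A45={p2}
C dims 5,6; δ0: rk_F3 4
degree 0: 5−4−0 = 1 → Ȟ^0 ≅ Z/3
degree 1: 6−0−4 = 2 → Ȟ^1 ≅ Z/3 ⊕ Z/3
degree 2: 0−0−0 = 0 → Ȟ^2 ≅ 0


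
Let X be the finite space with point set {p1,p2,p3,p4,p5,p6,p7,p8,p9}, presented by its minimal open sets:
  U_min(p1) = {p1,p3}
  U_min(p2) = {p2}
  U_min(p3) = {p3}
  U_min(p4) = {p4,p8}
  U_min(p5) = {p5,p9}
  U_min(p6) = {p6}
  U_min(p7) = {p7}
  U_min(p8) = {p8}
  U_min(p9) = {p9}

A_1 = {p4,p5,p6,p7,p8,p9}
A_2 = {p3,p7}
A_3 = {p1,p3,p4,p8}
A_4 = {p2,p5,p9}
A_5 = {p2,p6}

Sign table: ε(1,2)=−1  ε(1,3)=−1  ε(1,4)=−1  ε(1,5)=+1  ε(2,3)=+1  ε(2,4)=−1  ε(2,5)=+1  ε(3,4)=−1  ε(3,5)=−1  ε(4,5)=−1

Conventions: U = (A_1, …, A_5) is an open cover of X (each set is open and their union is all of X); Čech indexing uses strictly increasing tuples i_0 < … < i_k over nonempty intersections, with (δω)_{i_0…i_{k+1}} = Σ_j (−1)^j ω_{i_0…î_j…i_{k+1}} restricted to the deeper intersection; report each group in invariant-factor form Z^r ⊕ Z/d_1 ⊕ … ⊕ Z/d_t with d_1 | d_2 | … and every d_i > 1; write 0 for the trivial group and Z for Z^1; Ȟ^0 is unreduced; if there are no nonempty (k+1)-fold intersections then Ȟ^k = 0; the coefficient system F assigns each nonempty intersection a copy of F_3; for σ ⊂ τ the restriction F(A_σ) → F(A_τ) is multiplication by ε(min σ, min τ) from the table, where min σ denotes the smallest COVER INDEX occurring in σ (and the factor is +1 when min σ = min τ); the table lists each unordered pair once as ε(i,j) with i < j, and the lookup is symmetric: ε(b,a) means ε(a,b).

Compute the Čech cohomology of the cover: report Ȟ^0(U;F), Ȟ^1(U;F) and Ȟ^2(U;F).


cover nerve:
  A12={p7} A13={p4,p8} A14={p5,p9} A15={p6} A23={p3} A45={p2}
C dims 5,6; δ0: rk_F3 4
Ȟ^0: (5−4)−0=1 ⇒ Z/3
Ȟ^1: (6−0)−4=2 ⇒ Z/3 ⊕ Z/3
Ȟ^2: (0−0)−0=0 ⇒ 0

Ȟ^0 ≅ Z/3,  Ȟ^1 ≅ Z/3 ⊕ Z/3,  Ȟ^2 ≅ 0
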